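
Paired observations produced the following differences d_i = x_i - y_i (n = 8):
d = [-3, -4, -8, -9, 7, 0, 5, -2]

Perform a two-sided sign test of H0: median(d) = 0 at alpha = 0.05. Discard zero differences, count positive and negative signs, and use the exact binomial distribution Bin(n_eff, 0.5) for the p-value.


Step 1: Discard zero differences. Original n = 8; n_eff = number of nonzero differences = 7.
Nonzero differences (with sign): -3, -4, -8, -9, +7, +5, -2
Step 2: Count signs: positive = 2, negative = 5.
Step 3: Under H0: P(positive) = 0.5, so the number of positives S ~ Bin(7, 0.5).
Step 4: Two-sided exact p-value = sum of Bin(7,0.5) probabilities at or below the observed probability = 0.453125.
Step 5: alpha = 0.05. fail to reject H0.

n_eff = 7, pos = 2, neg = 5, p = 0.453125, fail to reject H0.


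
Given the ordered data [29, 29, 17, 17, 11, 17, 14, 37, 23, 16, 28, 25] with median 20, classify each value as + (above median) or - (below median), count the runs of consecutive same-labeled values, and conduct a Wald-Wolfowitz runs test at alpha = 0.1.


Step 1: Compute median = 20; label A = above, B = below.
Labels in order: AABBBBBAABAA  (n_A = 6, n_B = 6)
Step 2: Count runs R = 5.
Step 3: Under H0 (random ordering), E[R] = 2*n_A*n_B/(n_A+n_B) + 1 = 2*6*6/12 + 1 = 7.0000.
        Var[R] = 2*n_A*n_B*(2*n_A*n_B - n_A - n_B) / ((n_A+n_B)^2 * (n_A+n_B-1)) = 4320/1584 = 2.7273.
        SD[R] = 1.6514.
Step 4: Continuity-corrected z = (R + 0.5 - E[R]) / SD[R] = (5 + 0.5 - 7.0000) / 1.6514 = -0.9083.
Step 5: Two-sided p-value via normal approximation = 2*(1 - Phi(|z|)) = 0.363722.
Step 6: alpha = 0.1. fail to reject H0.

R = 5, z = -0.9083, p = 0.363722, fail to reject H0.


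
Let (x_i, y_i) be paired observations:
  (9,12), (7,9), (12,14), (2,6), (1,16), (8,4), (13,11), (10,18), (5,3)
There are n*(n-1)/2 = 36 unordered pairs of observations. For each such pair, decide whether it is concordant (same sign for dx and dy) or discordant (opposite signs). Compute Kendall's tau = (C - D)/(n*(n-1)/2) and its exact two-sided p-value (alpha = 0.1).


Step 1: Enumerate the 36 unordered pairs (i,j) with i<j and classify each by sign(x_j-x_i) * sign(y_j-y_i).
  (1,2):dx=-2,dy=-3->C; (1,3):dx=+3,dy=+2->C; (1,4):dx=-7,dy=-6->C; (1,5):dx=-8,dy=+4->D
  (1,6):dx=-1,dy=-8->C; (1,7):dx=+4,dy=-1->D; (1,8):dx=+1,dy=+6->C; (1,9):dx=-4,dy=-9->C
  (2,3):dx=+5,dy=+5->C; (2,4):dx=-5,dy=-3->C; (2,5):dx=-6,dy=+7->D; (2,6):dx=+1,dy=-5->D
  (2,7):dx=+6,dy=+2->C; (2,8):dx=+3,dy=+9->C; (2,9):dx=-2,dy=-6->C; (3,4):dx=-10,dy=-8->C
  (3,5):dx=-11,dy=+2->D; (3,6):dx=-4,dy=-10->C; (3,7):dx=+1,dy=-3->D; (3,8):dx=-2,dy=+4->D
  (3,9):dx=-7,dy=-11->C; (4,5):dx=-1,dy=+10->D; (4,6):dx=+6,dy=-2->D; (4,7):dx=+11,dy=+5->C
  (4,8):dx=+8,dy=+12->C; (4,9):dx=+3,dy=-3->D; (5,6):dx=+7,dy=-12->D; (5,7):dx=+12,dy=-5->D
  (5,8):dx=+9,dy=+2->C; (5,9):dx=+4,dy=-13->D; (6,7):dx=+5,dy=+7->C; (6,8):dx=+2,dy=+14->C
  (6,9):dx=-3,dy=-1->C; (7,8):dx=-3,dy=+7->D; (7,9):dx=-8,dy=-8->C; (8,9):dx=-5,dy=-15->C
Step 2: C = 22, D = 14, total pairs = 36.
Step 3: tau = (C - D)/(n(n-1)/2) = (22 - 14)/36 = 0.222222.
Step 4: Exact two-sided p-value (enumerate n! = 362880 permutations of y under H0): p = 0.476709.
Step 5: alpha = 0.1. fail to reject H0.

tau_b = 0.2222 (C=22, D=14), p = 0.476709, fail to reject H0.


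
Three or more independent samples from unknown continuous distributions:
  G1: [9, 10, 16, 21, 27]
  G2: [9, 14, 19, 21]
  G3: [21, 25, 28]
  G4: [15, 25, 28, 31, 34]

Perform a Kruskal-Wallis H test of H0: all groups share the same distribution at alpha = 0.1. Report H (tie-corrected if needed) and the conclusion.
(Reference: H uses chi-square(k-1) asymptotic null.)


Step 1: Combine all N = 17 observations and assign midranks.
sorted (value, group, rank): (9,G1,1.5), (9,G2,1.5), (10,G1,3), (14,G2,4), (15,G4,5), (16,G1,6), (19,G2,7), (21,G1,9), (21,G2,9), (21,G3,9), (25,G3,11.5), (25,G4,11.5), (27,G1,13), (28,G3,14.5), (28,G4,14.5), (31,G4,16), (34,G4,17)
Step 2: Sum ranks within each group.
R_1 = 32.5 (n_1 = 5)
R_2 = 21.5 (n_2 = 4)
R_3 = 35 (n_3 = 3)
R_4 = 64 (n_4 = 5)
Step 3: H = 12/(N(N+1)) * sum(R_i^2/n_i) - 3(N+1)
     = 12/(17*18) * (32.5^2/5 + 21.5^2/4 + 35^2/3 + 64^2/5) - 3*18
     = 0.039216 * 1554.35 - 54
     = 6.954739.
Step 4: Ties present; correction factor C = 1 - 42/(17^3 - 17) = 0.991422. Corrected H = 6.954739 / 0.991422 = 7.014916.
Step 5: Under H0, H ~ chi^2(3); p-value = 0.071424.
Step 6: alpha = 0.1. reject H0.

H = 7.0149, df = 3, p = 0.071424, reject H0.


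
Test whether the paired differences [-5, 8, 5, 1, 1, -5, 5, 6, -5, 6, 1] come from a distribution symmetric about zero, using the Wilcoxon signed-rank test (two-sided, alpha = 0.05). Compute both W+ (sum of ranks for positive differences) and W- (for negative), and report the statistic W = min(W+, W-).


Step 1: Drop any zero differences (none here) and take |d_i|.
|d| = [5, 8, 5, 1, 1, 5, 5, 6, 5, 6, 1]
Step 2: Midrank |d_i| (ties get averaged ranks).
ranks: |5|->6, |8|->11, |5|->6, |1|->2, |1|->2, |5|->6, |5|->6, |6|->9.5, |5|->6, |6|->9.5, |1|->2
Step 3: Attach original signs; sum ranks with positive sign and with negative sign.
W+ = 11 + 6 + 2 + 2 + 6 + 9.5 + 9.5 + 2 = 48
W- = 6 + 6 + 6 = 18
(Check: W+ + W- = 66 should equal n(n+1)/2 = 66.)
Step 4: Test statistic W = min(W+, W-) = 18.
Step 5: Ties in |d|, so use the tie-corrected normal approximation.
        E[W] = n(n+1)/4 = 11*12/4 = 33.
        Tie groups: |d|=1 (t=3), |d|=5 (t=5), |d|=6 (t=2); sum(t^3 - t) = 150.
        Var[W] = n(n+1)(2n+1)/24 - sum(t^3-t)/48 = 3036/24 - 150/48 = 123.375.
        z = (W - E[W]) / sqrt(Var[W]) = (18 - 33) / 11.1074 = -1.3504.
        Two-sided p = 2*Phi(z) = 0.176873.
Step 6: alpha = 0.05. fail to reject H0.

W+ = 48, W- = 18, W = min = 18, p = 0.176873, fail to reject H0.


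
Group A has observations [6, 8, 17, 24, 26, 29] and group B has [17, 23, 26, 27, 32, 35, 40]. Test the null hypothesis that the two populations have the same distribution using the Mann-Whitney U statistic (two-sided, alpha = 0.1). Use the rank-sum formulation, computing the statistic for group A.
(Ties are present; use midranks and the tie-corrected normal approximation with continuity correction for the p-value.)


Step 1: Combine and sort all 13 observations; assign midranks.
sorted (value, group): (6,X), (8,X), (17,X), (17,Y), (23,Y), (24,X), (26,X), (26,Y), (27,Y), (29,X), (32,Y), (35,Y), (40,Y)
ranks: 6->1, 8->2, 17->3.5, 17->3.5, 23->5, 24->6, 26->7.5, 26->7.5, 27->9, 29->10, 32->11, 35->12, 40->13
Step 2: Rank sum for X: R1 = 1 + 2 + 3.5 + 6 + 7.5 + 10 = 30.
Step 3: U_X = R1 - n1(n1+1)/2 = 30 - 6*7/2 = 30 - 21 = 9.
       U_Y = n1*n2 - U_X = 42 - 9 = 33.
Step 4: Ties are present, so use the tie-corrected normal approximation (with continuity correction) for the p-value.
Step 5: p-value = 0.099478; compare to alpha = 0.1. reject H0.

U_X = 9, p = 0.099478, reject H0 at alpha = 0.1.


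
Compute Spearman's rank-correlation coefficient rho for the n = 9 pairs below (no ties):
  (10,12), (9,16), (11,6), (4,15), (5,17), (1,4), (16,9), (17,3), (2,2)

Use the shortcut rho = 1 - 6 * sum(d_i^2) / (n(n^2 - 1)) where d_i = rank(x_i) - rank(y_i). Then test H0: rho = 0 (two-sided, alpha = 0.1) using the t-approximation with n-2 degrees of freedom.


Step 1: Rank x and y separately (midranks; no ties here).
rank(x): 10->6, 9->5, 11->7, 4->3, 5->4, 1->1, 16->8, 17->9, 2->2
rank(y): 12->6, 16->8, 6->4, 15->7, 17->9, 4->3, 9->5, 3->2, 2->1
Step 2: d_i = R_x(i) - R_y(i); compute d_i^2.
  (6-6)^2=0, (5-8)^2=9, (7-4)^2=9, (3-7)^2=16, (4-9)^2=25, (1-3)^2=4, (8-5)^2=9, (9-2)^2=49, (2-1)^2=1
sum(d^2) = 122.
Step 3: rho = 1 - 6*122 / (9*(9^2 - 1)) = 1 - 732/720 = -0.016667.
Step 4: Under H0, t = rho * sqrt((n-2)/(1-rho^2)) = -0.0441 ~ t(7).
Step 5: Two-sided p-value from the t-distribution with 7 df = 0.966055.
Step 6: alpha = 0.1. fail to reject H0.

rho = -0.0167, p = 0.966055, fail to reject H0 at alpha = 0.1.


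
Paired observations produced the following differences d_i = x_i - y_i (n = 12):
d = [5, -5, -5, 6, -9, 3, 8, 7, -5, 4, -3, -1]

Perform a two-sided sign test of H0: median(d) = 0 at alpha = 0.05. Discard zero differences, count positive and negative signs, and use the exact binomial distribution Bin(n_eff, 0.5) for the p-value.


Step 1: Discard zero differences. Original n = 12; n_eff = number of nonzero differences = 12.
Nonzero differences (with sign): +5, -5, -5, +6, -9, +3, +8, +7, -5, +4, -3, -1
Step 2: Count signs: positive = 6, negative = 6.
Step 3: Under H0: P(positive) = 0.5, so the number of positives S ~ Bin(12, 0.5).
Step 4: Two-sided exact p-value = sum of Bin(12,0.5) probabilities at or below the observed probability = 1.000000.
Step 5: alpha = 0.05. fail to reject H0.

n_eff = 12, pos = 6, neg = 6, p = 1.000000, fail to reject H0.


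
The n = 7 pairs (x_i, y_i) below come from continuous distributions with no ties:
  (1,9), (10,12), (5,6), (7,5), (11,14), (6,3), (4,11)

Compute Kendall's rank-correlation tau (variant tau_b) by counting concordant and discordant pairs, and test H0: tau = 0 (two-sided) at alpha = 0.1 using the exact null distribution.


Step 1: Enumerate the 21 unordered pairs (i,j) with i<j and classify each by sign(x_j-x_i) * sign(y_j-y_i).
  (1,2):dx=+9,dy=+3->C; (1,3):dx=+4,dy=-3->D; (1,4):dx=+6,dy=-4->D; (1,5):dx=+10,dy=+5->C
  (1,6):dx=+5,dy=-6->D; (1,7):dx=+3,dy=+2->C; (2,3):dx=-5,dy=-6->C; (2,4):dx=-3,dy=-7->C
  (2,5):dx=+1,dy=+2->C; (2,6):dx=-4,dy=-9->C; (2,7):dx=-6,dy=-1->C; (3,4):dx=+2,dy=-1->D
  (3,5):dx=+6,dy=+8->C; (3,6):dx=+1,dy=-3->D; (3,7):dx=-1,dy=+5->D; (4,5):dx=+4,dy=+9->C
  (4,6):dx=-1,dy=-2->C; (4,7):dx=-3,dy=+6->D; (5,6):dx=-5,dy=-11->C; (5,7):dx=-7,dy=-3->C
  (6,7):dx=-2,dy=+8->D
Step 2: C = 13, D = 8, total pairs = 21.
Step 3: tau = (C - D)/(n(n-1)/2) = (13 - 8)/21 = 0.238095.
Step 4: Exact two-sided p-value (enumerate n! = 5040 permutations of y under H0): p = 0.561905.
Step 5: alpha = 0.1. fail to reject H0.

tau_b = 0.2381 (C=13, D=8), p = 0.561905, fail to reject H0.


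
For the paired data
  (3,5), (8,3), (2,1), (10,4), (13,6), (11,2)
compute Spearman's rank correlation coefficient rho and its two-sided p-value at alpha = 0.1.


Step 1: Rank x and y separately (midranks; no ties here).
rank(x): 3->2, 8->3, 2->1, 10->4, 13->6, 11->5
rank(y): 5->5, 3->3, 1->1, 4->4, 6->6, 2->2
Step 2: d_i = R_x(i) - R_y(i); compute d_i^2.
  (2-5)^2=9, (3-3)^2=0, (1-1)^2=0, (4-4)^2=0, (6-6)^2=0, (5-2)^2=9
sum(d^2) = 18.
Step 3: rho = 1 - 6*18 / (6*(6^2 - 1)) = 1 - 108/210 = 0.485714.
Step 4: Under H0, t = rho * sqrt((n-2)/(1-rho^2)) = 1.1113 ~ t(4).
Step 5: Two-sided p-value from the t-distribution with 4 df = 0.328723.
Step 6: alpha = 0.1. fail to reject H0.

rho = 0.4857, p = 0.328723, fail to reject H0 at alpha = 0.1.


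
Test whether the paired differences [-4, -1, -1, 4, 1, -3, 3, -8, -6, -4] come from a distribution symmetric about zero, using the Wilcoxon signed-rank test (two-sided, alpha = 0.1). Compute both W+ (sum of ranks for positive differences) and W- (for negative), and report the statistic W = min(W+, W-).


Step 1: Drop any zero differences (none here) and take |d_i|.
|d| = [4, 1, 1, 4, 1, 3, 3, 8, 6, 4]
Step 2: Midrank |d_i| (ties get averaged ranks).
ranks: |4|->7, |1|->2, |1|->2, |4|->7, |1|->2, |3|->4.5, |3|->4.5, |8|->10, |6|->9, |4|->7
Step 3: Attach original signs; sum ranks with positive sign and with negative sign.
W+ = 7 + 2 + 4.5 = 13.5
W- = 7 + 2 + 2 + 4.5 + 10 + 9 + 7 = 41.5
(Check: W+ + W- = 55 should equal n(n+1)/2 = 55.)
Step 4: Test statistic W = min(W+, W-) = 13.5.
Step 5: Ties in |d|, so use the tie-corrected normal approximation.
        E[W] = n(n+1)/4 = 10*11/4 = 27.5.
        Tie groups: |d|=1 (t=3), |d|=3 (t=2), |d|=4 (t=3); sum(t^3 - t) = 54.
        Var[W] = n(n+1)(2n+1)/24 - sum(t^3-t)/48 = 2310/24 - 54/48 = 95.125.
        z = (W - E[W]) / sqrt(Var[W]) = (13.5 - 27.5) / 9.7532 = -1.4354.
        Two-sided p = 2*Phi(z) = 0.151166.
Step 6: alpha = 0.1. fail to reject H0.

W+ = 13.5, W- = 41.5, W = min = 13.5, p = 0.151166, fail to reject H0.


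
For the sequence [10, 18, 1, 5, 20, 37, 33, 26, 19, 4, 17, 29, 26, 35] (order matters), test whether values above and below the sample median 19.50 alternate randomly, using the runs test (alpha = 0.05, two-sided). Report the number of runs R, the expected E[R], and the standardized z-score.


Step 1: Compute median = 19.50; label A = above, B = below.
Labels in order: BBBBAAAABBBAAA  (n_A = 7, n_B = 7)
Step 2: Count runs R = 4.
Step 3: Under H0 (random ordering), E[R] = 2*n_A*n_B/(n_A+n_B) + 1 = 2*7*7/14 + 1 = 8.0000.
        Var[R] = 2*n_A*n_B*(2*n_A*n_B - n_A - n_B) / ((n_A+n_B)^2 * (n_A+n_B-1)) = 8232/2548 = 3.2308.
        SD[R] = 1.7974.
Step 4: Continuity-corrected z = (R + 0.5 - E[R]) / SD[R] = (4 + 0.5 - 8.0000) / 1.7974 = -1.9472.
Step 5: Two-sided p-value via normal approximation = 2*(1 - Phi(|z|)) = 0.051508.
Step 6: alpha = 0.05. fail to reject H0.

R = 4, z = -1.9472, p = 0.051508, fail to reject H0.


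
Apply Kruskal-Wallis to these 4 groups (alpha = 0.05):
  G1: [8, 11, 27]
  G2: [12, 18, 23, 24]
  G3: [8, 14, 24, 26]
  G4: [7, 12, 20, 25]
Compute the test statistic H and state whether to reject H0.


Step 1: Combine all N = 15 observations and assign midranks.
sorted (value, group, rank): (7,G4,1), (8,G1,2.5), (8,G3,2.5), (11,G1,4), (12,G2,5.5), (12,G4,5.5), (14,G3,7), (18,G2,8), (20,G4,9), (23,G2,10), (24,G2,11.5), (24,G3,11.5), (25,G4,13), (26,G3,14), (27,G1,15)
Step 2: Sum ranks within each group.
R_1 = 21.5 (n_1 = 3)
R_2 = 35 (n_2 = 4)
R_3 = 35 (n_3 = 4)
R_4 = 28.5 (n_4 = 4)
Step 3: H = 12/(N(N+1)) * sum(R_i^2/n_i) - 3(N+1)
     = 12/(15*16) * (21.5^2/3 + 35^2/4 + 35^2/4 + 28.5^2/4) - 3*16
     = 0.050000 * 969.646 - 48
     = 0.482292.
Step 4: Ties present; correction factor C = 1 - 18/(15^3 - 15) = 0.994643. Corrected H = 0.482292 / 0.994643 = 0.484889.
Step 5: Under H0, H ~ chi^2(3); p-value = 0.922198.
Step 6: alpha = 0.05. fail to reject H0.

H = 0.4849, df = 3, p = 0.922198, fail to reject H0.


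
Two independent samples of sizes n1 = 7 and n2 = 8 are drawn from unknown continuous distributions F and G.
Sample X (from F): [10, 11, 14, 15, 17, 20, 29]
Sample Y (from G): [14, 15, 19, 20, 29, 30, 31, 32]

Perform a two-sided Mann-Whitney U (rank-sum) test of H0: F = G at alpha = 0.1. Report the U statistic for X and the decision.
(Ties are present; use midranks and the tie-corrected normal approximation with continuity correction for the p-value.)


Step 1: Combine and sort all 15 observations; assign midranks.
sorted (value, group): (10,X), (11,X), (14,X), (14,Y), (15,X), (15,Y), (17,X), (19,Y), (20,X), (20,Y), (29,X), (29,Y), (30,Y), (31,Y), (32,Y)
ranks: 10->1, 11->2, 14->3.5, 14->3.5, 15->5.5, 15->5.5, 17->7, 19->8, 20->9.5, 20->9.5, 29->11.5, 29->11.5, 30->13, 31->14, 32->15
Step 2: Rank sum for X: R1 = 1 + 2 + 3.5 + 5.5 + 7 + 9.5 + 11.5 = 40.
Step 3: U_X = R1 - n1(n1+1)/2 = 40 - 7*8/2 = 40 - 28 = 12.
       U_Y = n1*n2 - U_X = 56 - 12 = 44.
Step 4: Ties are present, so use the tie-corrected normal approximation (with continuity correction) for the p-value.
Step 5: p-value = 0.071826; compare to alpha = 0.1. reject H0.

U_X = 12, p = 0.071826, reject H0 at alpha = 0.1.


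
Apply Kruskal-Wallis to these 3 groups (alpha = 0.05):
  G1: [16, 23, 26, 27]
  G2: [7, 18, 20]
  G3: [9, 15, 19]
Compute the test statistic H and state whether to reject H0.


Step 1: Combine all N = 10 observations and assign midranks.
sorted (value, group, rank): (7,G2,1), (9,G3,2), (15,G3,3), (16,G1,4), (18,G2,5), (19,G3,6), (20,G2,7), (23,G1,8), (26,G1,9), (27,G1,10)
Step 2: Sum ranks within each group.
R_1 = 31 (n_1 = 4)
R_2 = 13 (n_2 = 3)
R_3 = 11 (n_3 = 3)
Step 3: H = 12/(N(N+1)) * sum(R_i^2/n_i) - 3(N+1)
     = 12/(10*11) * (31^2/4 + 13^2/3 + 11^2/3) - 3*11
     = 0.109091 * 336.917 - 33
     = 3.754545.
Step 4: No ties, so H is used without correction.
Step 5: Under H0, H ~ chi^2(2); p-value = 0.153007.
Step 6: alpha = 0.05. fail to reject H0.

H = 3.7545, df = 2, p = 0.153007, fail to reject H0.


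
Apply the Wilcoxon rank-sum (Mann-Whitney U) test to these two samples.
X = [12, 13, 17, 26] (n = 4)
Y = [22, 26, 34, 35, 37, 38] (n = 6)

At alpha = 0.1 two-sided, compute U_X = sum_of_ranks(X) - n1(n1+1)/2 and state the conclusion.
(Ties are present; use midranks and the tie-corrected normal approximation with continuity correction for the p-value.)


Step 1: Combine and sort all 10 observations; assign midranks.
sorted (value, group): (12,X), (13,X), (17,X), (22,Y), (26,X), (26,Y), (34,Y), (35,Y), (37,Y), (38,Y)
ranks: 12->1, 13->2, 17->3, 22->4, 26->5.5, 26->5.5, 34->7, 35->8, 37->9, 38->10
Step 2: Rank sum for X: R1 = 1 + 2 + 3 + 5.5 = 11.5.
Step 3: U_X = R1 - n1(n1+1)/2 = 11.5 - 4*5/2 = 11.5 - 10 = 1.5.
       U_Y = n1*n2 - U_X = 24 - 1.5 = 22.5.
Step 4: Ties are present, so use the tie-corrected normal approximation (with continuity correction) for the p-value.
Step 5: p-value = 0.032476; compare to alpha = 0.1. reject H0.

U_X = 1.5, p = 0.032476, reject H0 at alpha = 0.1.


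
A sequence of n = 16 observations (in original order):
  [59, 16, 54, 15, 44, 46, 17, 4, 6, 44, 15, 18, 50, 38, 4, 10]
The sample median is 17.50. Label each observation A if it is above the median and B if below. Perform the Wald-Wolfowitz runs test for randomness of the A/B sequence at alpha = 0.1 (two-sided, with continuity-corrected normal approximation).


Step 1: Compute median = 17.50; label A = above, B = below.
Labels in order: ABABAABBBABAAABB  (n_A = 8, n_B = 8)
Step 2: Count runs R = 10.
Step 3: Under H0 (random ordering), E[R] = 2*n_A*n_B/(n_A+n_B) + 1 = 2*8*8/16 + 1 = 9.0000.
        Var[R] = 2*n_A*n_B*(2*n_A*n_B - n_A - n_B) / ((n_A+n_B)^2 * (n_A+n_B-1)) = 14336/3840 = 3.7333.
        SD[R] = 1.9322.
Step 4: Continuity-corrected z = (R - 0.5 - E[R]) / SD[R] = (10 - 0.5 - 9.0000) / 1.9322 = 0.2588.
Step 5: Two-sided p-value via normal approximation = 2*(1 - Phi(|z|)) = 0.795809.
Step 6: alpha = 0.1. fail to reject H0.

R = 10, z = 0.2588, p = 0.795809, fail to reject H0.


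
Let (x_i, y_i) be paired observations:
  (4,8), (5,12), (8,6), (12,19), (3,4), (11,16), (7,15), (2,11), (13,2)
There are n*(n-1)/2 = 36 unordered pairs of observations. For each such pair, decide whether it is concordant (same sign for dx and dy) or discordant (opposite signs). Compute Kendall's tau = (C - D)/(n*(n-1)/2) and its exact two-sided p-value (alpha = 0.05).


Step 1: Enumerate the 36 unordered pairs (i,j) with i<j and classify each by sign(x_j-x_i) * sign(y_j-y_i).
  (1,2):dx=+1,dy=+4->C; (1,3):dx=+4,dy=-2->D; (1,4):dx=+8,dy=+11->C; (1,5):dx=-1,dy=-4->C
  (1,6):dx=+7,dy=+8->C; (1,7):dx=+3,dy=+7->C; (1,8):dx=-2,dy=+3->D; (1,9):dx=+9,dy=-6->D
  (2,3):dx=+3,dy=-6->D; (2,4):dx=+7,dy=+7->C; (2,5):dx=-2,dy=-8->C; (2,6):dx=+6,dy=+4->C
  (2,7):dx=+2,dy=+3->C; (2,8):dx=-3,dy=-1->C; (2,9):dx=+8,dy=-10->D; (3,4):dx=+4,dy=+13->C
  (3,5):dx=-5,dy=-2->C; (3,6):dx=+3,dy=+10->C; (3,7):dx=-1,dy=+9->D; (3,8):dx=-6,dy=+5->D
  (3,9):dx=+5,dy=-4->D; (4,5):dx=-9,dy=-15->C; (4,6):dx=-1,dy=-3->C; (4,7):dx=-5,dy=-4->C
  (4,8):dx=-10,dy=-8->C; (4,9):dx=+1,dy=-17->D; (5,6):dx=+8,dy=+12->C; (5,7):dx=+4,dy=+11->C
  (5,8):dx=-1,dy=+7->D; (5,9):dx=+10,dy=-2->D; (6,7):dx=-4,dy=-1->C; (6,8):dx=-9,dy=-5->C
  (6,9):dx=+2,dy=-14->D; (7,8):dx=-5,dy=-4->C; (7,9):dx=+6,dy=-13->D; (8,9):dx=+11,dy=-9->D
Step 2: C = 22, D = 14, total pairs = 36.
Step 3: tau = (C - D)/(n(n-1)/2) = (22 - 14)/36 = 0.222222.
Step 4: Exact two-sided p-value (enumerate n! = 362880 permutations of y under H0): p = 0.476709.
Step 5: alpha = 0.05. fail to reject H0.

tau_b = 0.2222 (C=22, D=14), p = 0.476709, fail to reject H0.


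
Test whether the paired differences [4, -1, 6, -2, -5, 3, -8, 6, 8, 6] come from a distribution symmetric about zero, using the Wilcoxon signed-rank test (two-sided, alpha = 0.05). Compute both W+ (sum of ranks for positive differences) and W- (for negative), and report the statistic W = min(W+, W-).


Step 1: Drop any zero differences (none here) and take |d_i|.
|d| = [4, 1, 6, 2, 5, 3, 8, 6, 8, 6]
Step 2: Midrank |d_i| (ties get averaged ranks).
ranks: |4|->4, |1|->1, |6|->7, |2|->2, |5|->5, |3|->3, |8|->9.5, |6|->7, |8|->9.5, |6|->7
Step 3: Attach original signs; sum ranks with positive sign and with negative sign.
W+ = 4 + 7 + 3 + 7 + 9.5 + 7 = 37.5
W- = 1 + 2 + 5 + 9.5 = 17.5
(Check: W+ + W- = 55 should equal n(n+1)/2 = 55.)
Step 4: Test statistic W = min(W+, W-) = 17.5.
Step 5: Ties in |d|, so use the tie-corrected normal approximation.
        E[W] = n(n+1)/4 = 10*11/4 = 27.5.
        Tie groups: |d|=6 (t=3), |d|=8 (t=2); sum(t^3 - t) = 30.
        Var[W] = n(n+1)(2n+1)/24 - sum(t^3-t)/48 = 2310/24 - 30/48 = 95.625.
        z = (W - E[W]) / sqrt(Var[W]) = (17.5 - 27.5) / 9.7788 = -1.0226.
        Two-sided p = 2*Phi(z) = 0.306488.
Step 6: alpha = 0.05. fail to reject H0.

W+ = 37.5, W- = 17.5, W = min = 17.5, p = 0.306488, fail to reject H0.


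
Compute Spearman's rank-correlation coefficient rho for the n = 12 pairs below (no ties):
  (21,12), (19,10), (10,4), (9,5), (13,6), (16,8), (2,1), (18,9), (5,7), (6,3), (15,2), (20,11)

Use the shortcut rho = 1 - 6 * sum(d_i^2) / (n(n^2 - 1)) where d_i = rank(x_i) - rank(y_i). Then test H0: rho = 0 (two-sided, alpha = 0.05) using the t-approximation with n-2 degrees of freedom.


Step 1: Rank x and y separately (midranks; no ties here).
rank(x): 21->12, 19->10, 10->5, 9->4, 13->6, 16->8, 2->1, 18->9, 5->2, 6->3, 15->7, 20->11
rank(y): 12->12, 10->10, 4->4, 5->5, 6->6, 8->8, 1->1, 9->9, 7->7, 3->3, 2->2, 11->11
Step 2: d_i = R_x(i) - R_y(i); compute d_i^2.
  (12-12)^2=0, (10-10)^2=0, (5-4)^2=1, (4-5)^2=1, (6-6)^2=0, (8-8)^2=0, (1-1)^2=0, (9-9)^2=0, (2-7)^2=25, (3-3)^2=0, (7-2)^2=25, (11-11)^2=0
sum(d^2) = 52.
Step 3: rho = 1 - 6*52 / (12*(12^2 - 1)) = 1 - 312/1716 = 0.818182.
Step 4: Under H0, t = rho * sqrt((n-2)/(1-rho^2)) = 4.5000 ~ t(10).
Step 5: Two-sided p-value from the t-distribution with 10 df = 0.001143.
Step 6: alpha = 0.05. reject H0.

rho = 0.8182, p = 0.001143, reject H0 at alpha = 0.05.


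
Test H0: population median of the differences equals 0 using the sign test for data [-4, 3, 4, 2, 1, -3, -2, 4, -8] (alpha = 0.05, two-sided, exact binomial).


Step 1: Discard zero differences. Original n = 9; n_eff = number of nonzero differences = 9.
Nonzero differences (with sign): -4, +3, +4, +2, +1, -3, -2, +4, -8
Step 2: Count signs: positive = 5, negative = 4.
Step 3: Under H0: P(positive) = 0.5, so the number of positives S ~ Bin(9, 0.5).
Step 4: Two-sided exact p-value = sum of Bin(9,0.5) probabilities at or below the observed probability = 1.000000.
Step 5: alpha = 0.05. fail to reject H0.

n_eff = 9, pos = 5, neg = 4, p = 1.000000, fail to reject H0.


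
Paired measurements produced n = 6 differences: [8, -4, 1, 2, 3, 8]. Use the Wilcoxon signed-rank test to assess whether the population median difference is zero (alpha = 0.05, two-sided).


Step 1: Drop any zero differences (none here) and take |d_i|.
|d| = [8, 4, 1, 2, 3, 8]
Step 2: Midrank |d_i| (ties get averaged ranks).
ranks: |8|->5.5, |4|->4, |1|->1, |2|->2, |3|->3, |8|->5.5
Step 3: Attach original signs; sum ranks with positive sign and with negative sign.
W+ = 5.5 + 1 + 2 + 3 + 5.5 = 17
W- = 4 = 4
(Check: W+ + W- = 21 should equal n(n+1)/2 = 21.)
Step 4: Test statistic W = min(W+, W-) = 4.
Step 5: Ties in |d|, so use the tie-corrected normal approximation.
        E[W] = n(n+1)/4 = 6*7/4 = 10.5.
        Tie groups: |d|=8 (t=2); sum(t^3 - t) = 6.
        Var[W] = n(n+1)(2n+1)/24 - sum(t^3-t)/48 = 546/24 - 6/48 = 22.625.
        z = (W - E[W]) / sqrt(Var[W]) = (4 - 10.5) / 4.7566 = -1.3665.
        Two-sided p = 2*Phi(z) = 0.171773.
Step 6: alpha = 0.05. fail to reject H0.

W+ = 17, W- = 4, W = min = 4, p = 0.171773, fail to reject H0.


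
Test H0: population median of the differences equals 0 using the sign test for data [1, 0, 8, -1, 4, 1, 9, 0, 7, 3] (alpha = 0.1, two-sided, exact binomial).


Step 1: Discard zero differences. Original n = 10; n_eff = number of nonzero differences = 8.
Nonzero differences (with sign): +1, +8, -1, +4, +1, +9, +7, +3
Step 2: Count signs: positive = 7, negative = 1.
Step 3: Under H0: P(positive) = 0.5, so the number of positives S ~ Bin(8, 0.5).
Step 4: Two-sided exact p-value = sum of Bin(8,0.5) probabilities at or below the observed probability = 0.070312.
Step 5: alpha = 0.1. reject H0.

n_eff = 8, pos = 7, neg = 1, p = 0.070312, reject H0.


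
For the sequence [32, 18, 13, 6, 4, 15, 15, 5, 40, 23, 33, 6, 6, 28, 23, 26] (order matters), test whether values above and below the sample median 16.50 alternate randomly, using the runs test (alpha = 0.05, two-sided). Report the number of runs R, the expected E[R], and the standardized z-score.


Step 1: Compute median = 16.50; label A = above, B = below.
Labels in order: AABBBBBBAAABBAAA  (n_A = 8, n_B = 8)
Step 2: Count runs R = 5.
Step 3: Under H0 (random ordering), E[R] = 2*n_A*n_B/(n_A+n_B) + 1 = 2*8*8/16 + 1 = 9.0000.
        Var[R] = 2*n_A*n_B*(2*n_A*n_B - n_A - n_B) / ((n_A+n_B)^2 * (n_A+n_B-1)) = 14336/3840 = 3.7333.
        SD[R] = 1.9322.
Step 4: Continuity-corrected z = (R + 0.5 - E[R]) / SD[R] = (5 + 0.5 - 9.0000) / 1.9322 = -1.8114.
Step 5: Two-sided p-value via normal approximation = 2*(1 - Phi(|z|)) = 0.070076.
Step 6: alpha = 0.05. fail to reject H0.

R = 5, z = -1.8114, p = 0.070076, fail to reject H0.


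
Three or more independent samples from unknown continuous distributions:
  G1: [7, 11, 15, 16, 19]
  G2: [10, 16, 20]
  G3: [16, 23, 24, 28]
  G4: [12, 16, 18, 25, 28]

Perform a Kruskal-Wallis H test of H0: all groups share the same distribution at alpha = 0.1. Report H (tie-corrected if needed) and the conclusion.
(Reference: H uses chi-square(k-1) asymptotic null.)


Step 1: Combine all N = 17 observations and assign midranks.
sorted (value, group, rank): (7,G1,1), (10,G2,2), (11,G1,3), (12,G4,4), (15,G1,5), (16,G1,7.5), (16,G2,7.5), (16,G3,7.5), (16,G4,7.5), (18,G4,10), (19,G1,11), (20,G2,12), (23,G3,13), (24,G3,14), (25,G4,15), (28,G3,16.5), (28,G4,16.5)
Step 2: Sum ranks within each group.
R_1 = 27.5 (n_1 = 5)
R_2 = 21.5 (n_2 = 3)
R_3 = 51 (n_3 = 4)
R_4 = 53 (n_4 = 5)
Step 3: H = 12/(N(N+1)) * sum(R_i^2/n_i) - 3(N+1)
     = 12/(17*18) * (27.5^2/5 + 21.5^2/3 + 51^2/4 + 53^2/5) - 3*18
     = 0.039216 * 1517.38 - 54
     = 5.505229.
Step 4: Ties present; correction factor C = 1 - 66/(17^3 - 17) = 0.986520. Corrected H = 5.505229 / 0.986520 = 5.580455.
Step 5: Under H0, H ~ chi^2(3); p-value = 0.133905.
Step 6: alpha = 0.1. fail to reject H0.

H = 5.5805, df = 3, p = 0.133905, fail to reject H0.


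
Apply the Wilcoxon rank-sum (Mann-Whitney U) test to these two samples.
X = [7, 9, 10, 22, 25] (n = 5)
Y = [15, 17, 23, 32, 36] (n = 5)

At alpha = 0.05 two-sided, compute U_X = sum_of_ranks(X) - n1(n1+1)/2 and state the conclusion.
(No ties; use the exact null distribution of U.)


Step 1: Combine and sort all 10 observations; assign midranks.
sorted (value, group): (7,X), (9,X), (10,X), (15,Y), (17,Y), (22,X), (23,Y), (25,X), (32,Y), (36,Y)
ranks: 7->1, 9->2, 10->3, 15->4, 17->5, 22->6, 23->7, 25->8, 32->9, 36->10
Step 2: Rank sum for X: R1 = 1 + 2 + 3 + 6 + 8 = 20.
Step 3: U_X = R1 - n1(n1+1)/2 = 20 - 5*6/2 = 20 - 15 = 5.
       U_Y = n1*n2 - U_X = 25 - 5 = 20.
Step 4: No ties, so the exact null distribution of U (based on enumerating the C(10,5) = 252 equally likely rank assignments) gives the two-sided p-value.
Step 5: p-value = 0.150794; compare to alpha = 0.05. fail to reject H0.

U_X = 5, p = 0.150794, fail to reject H0 at alpha = 0.05.


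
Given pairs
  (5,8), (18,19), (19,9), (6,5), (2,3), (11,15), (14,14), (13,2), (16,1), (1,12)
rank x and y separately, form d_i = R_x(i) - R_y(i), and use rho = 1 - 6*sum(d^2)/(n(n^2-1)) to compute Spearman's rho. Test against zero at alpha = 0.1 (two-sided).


Step 1: Rank x and y separately (midranks; no ties here).
rank(x): 5->3, 18->9, 19->10, 6->4, 2->2, 11->5, 14->7, 13->6, 16->8, 1->1
rank(y): 8->5, 19->10, 9->6, 5->4, 3->3, 15->9, 14->8, 2->2, 1->1, 12->7
Step 2: d_i = R_x(i) - R_y(i); compute d_i^2.
  (3-5)^2=4, (9-10)^2=1, (10-6)^2=16, (4-4)^2=0, (2-3)^2=1, (5-9)^2=16, (7-8)^2=1, (6-2)^2=16, (8-1)^2=49, (1-7)^2=36
sum(d^2) = 140.
Step 3: rho = 1 - 6*140 / (10*(10^2 - 1)) = 1 - 840/990 = 0.151515.
Step 4: Under H0, t = rho * sqrt((n-2)/(1-rho^2)) = 0.4336 ~ t(8).
Step 5: Two-sided p-value from the t-distribution with 8 df = 0.676065.
Step 6: alpha = 0.1. fail to reject H0.

rho = 0.1515, p = 0.676065, fail to reject H0 at alpha = 0.1.


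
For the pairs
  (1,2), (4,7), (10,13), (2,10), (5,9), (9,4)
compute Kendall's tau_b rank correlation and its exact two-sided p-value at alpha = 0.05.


Step 1: Enumerate the 15 unordered pairs (i,j) with i<j and classify each by sign(x_j-x_i) * sign(y_j-y_i).
  (1,2):dx=+3,dy=+5->C; (1,3):dx=+9,dy=+11->C; (1,4):dx=+1,dy=+8->C; (1,5):dx=+4,dy=+7->C
  (1,6):dx=+8,dy=+2->C; (2,3):dx=+6,dy=+6->C; (2,4):dx=-2,dy=+3->D; (2,5):dx=+1,dy=+2->C
  (2,6):dx=+5,dy=-3->D; (3,4):dx=-8,dy=-3->C; (3,5):dx=-5,dy=-4->C; (3,6):dx=-1,dy=-9->C
  (4,5):dx=+3,dy=-1->D; (4,6):dx=+7,dy=-6->D; (5,6):dx=+4,dy=-5->D
Step 2: C = 10, D = 5, total pairs = 15.
Step 3: tau = (C - D)/(n(n-1)/2) = (10 - 5)/15 = 0.333333.
Step 4: Exact two-sided p-value (enumerate n! = 720 permutations of y under H0): p = 0.469444.
Step 5: alpha = 0.05. fail to reject H0.

tau_b = 0.3333 (C=10, D=5), p = 0.469444, fail to reject H0.


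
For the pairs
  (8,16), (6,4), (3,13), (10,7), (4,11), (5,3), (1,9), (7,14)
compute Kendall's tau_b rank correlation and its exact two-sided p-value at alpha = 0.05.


Step 1: Enumerate the 28 unordered pairs (i,j) with i<j and classify each by sign(x_j-x_i) * sign(y_j-y_i).
  (1,2):dx=-2,dy=-12->C; (1,3):dx=-5,dy=-3->C; (1,4):dx=+2,dy=-9->D; (1,5):dx=-4,dy=-5->C
  (1,6):dx=-3,dy=-13->C; (1,7):dx=-7,dy=-7->C; (1,8):dx=-1,dy=-2->C; (2,3):dx=-3,dy=+9->D
  (2,4):dx=+4,dy=+3->C; (2,5):dx=-2,dy=+7->D; (2,6):dx=-1,dy=-1->C; (2,7):dx=-5,dy=+5->D
  (2,8):dx=+1,dy=+10->C; (3,4):dx=+7,dy=-6->D; (3,5):dx=+1,dy=-2->D; (3,6):dx=+2,dy=-10->D
  (3,7):dx=-2,dy=-4->C; (3,8):dx=+4,dy=+1->C; (4,5):dx=-6,dy=+4->D; (4,6):dx=-5,dy=-4->C
  (4,7):dx=-9,dy=+2->D; (4,8):dx=-3,dy=+7->D; (5,6):dx=+1,dy=-8->D; (5,7):dx=-3,dy=-2->C
  (5,8):dx=+3,dy=+3->C; (6,7):dx=-4,dy=+6->D; (6,8):dx=+2,dy=+11->C; (7,8):dx=+6,dy=+5->C
Step 2: C = 16, D = 12, total pairs = 28.
Step 3: tau = (C - D)/(n(n-1)/2) = (16 - 12)/28 = 0.142857.
Step 4: Exact two-sided p-value (enumerate n! = 40320 permutations of y under H0): p = 0.719544.
Step 5: alpha = 0.05. fail to reject H0.

tau_b = 0.1429 (C=16, D=12), p = 0.719544, fail to reject H0.


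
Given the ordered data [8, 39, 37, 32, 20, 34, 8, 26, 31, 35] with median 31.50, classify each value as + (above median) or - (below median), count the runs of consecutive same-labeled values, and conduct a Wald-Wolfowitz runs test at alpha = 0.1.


Step 1: Compute median = 31.50; label A = above, B = below.
Labels in order: BAAABABBBA  (n_A = 5, n_B = 5)
Step 2: Count runs R = 6.
Step 3: Under H0 (random ordering), E[R] = 2*n_A*n_B/(n_A+n_B) + 1 = 2*5*5/10 + 1 = 6.0000.
        Var[R] = 2*n_A*n_B*(2*n_A*n_B - n_A - n_B) / ((n_A+n_B)^2 * (n_A+n_B-1)) = 2000/900 = 2.2222.
        SD[R] = 1.4907.
Step 4: R = E[R], so z = 0 with no continuity correction.
Step 5: Two-sided p-value via normal approximation = 2*(1 - Phi(|z|)) = 1.000000.
Step 6: alpha = 0.1. fail to reject H0.

R = 6, z = 0.0000, p = 1.000000, fail to reject H0.


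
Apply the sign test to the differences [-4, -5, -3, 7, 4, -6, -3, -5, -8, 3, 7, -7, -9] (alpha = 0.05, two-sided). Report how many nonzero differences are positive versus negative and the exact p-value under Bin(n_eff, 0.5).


Step 1: Discard zero differences. Original n = 13; n_eff = number of nonzero differences = 13.
Nonzero differences (with sign): -4, -5, -3, +7, +4, -6, -3, -5, -8, +3, +7, -7, -9
Step 2: Count signs: positive = 4, negative = 9.
Step 3: Under H0: P(positive) = 0.5, so the number of positives S ~ Bin(13, 0.5).
Step 4: Two-sided exact p-value = sum of Bin(13,0.5) probabilities at or below the observed probability = 0.266846.
Step 5: alpha = 0.05. fail to reject H0.

n_eff = 13, pos = 4, neg = 9, p = 0.266846, fail to reject H0.


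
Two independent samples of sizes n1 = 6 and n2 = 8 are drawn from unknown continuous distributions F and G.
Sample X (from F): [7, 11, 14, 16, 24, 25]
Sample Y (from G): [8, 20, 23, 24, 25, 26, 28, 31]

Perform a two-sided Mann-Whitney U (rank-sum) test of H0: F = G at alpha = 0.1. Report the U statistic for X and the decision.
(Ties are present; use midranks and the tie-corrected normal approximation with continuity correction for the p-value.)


Step 1: Combine and sort all 14 observations; assign midranks.
sorted (value, group): (7,X), (8,Y), (11,X), (14,X), (16,X), (20,Y), (23,Y), (24,X), (24,Y), (25,X), (25,Y), (26,Y), (28,Y), (31,Y)
ranks: 7->1, 8->2, 11->3, 14->4, 16->5, 20->6, 23->7, 24->8.5, 24->8.5, 25->10.5, 25->10.5, 26->12, 28->13, 31->14
Step 2: Rank sum for X: R1 = 1 + 3 + 4 + 5 + 8.5 + 10.5 = 32.
Step 3: U_X = R1 - n1(n1+1)/2 = 32 - 6*7/2 = 32 - 21 = 11.
       U_Y = n1*n2 - U_X = 48 - 11 = 37.
Step 4: Ties are present, so use the tie-corrected normal approximation (with continuity correction) for the p-value.
Step 5: p-value = 0.105813; compare to alpha = 0.1. fail to reject H0.

U_X = 11, p = 0.105813, fail to reject H0 at alpha = 0.1.


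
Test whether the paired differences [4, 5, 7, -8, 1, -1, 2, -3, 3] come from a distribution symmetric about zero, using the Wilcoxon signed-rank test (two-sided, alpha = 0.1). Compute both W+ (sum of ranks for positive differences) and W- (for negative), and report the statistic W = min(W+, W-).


Step 1: Drop any zero differences (none here) and take |d_i|.
|d| = [4, 5, 7, 8, 1, 1, 2, 3, 3]
Step 2: Midrank |d_i| (ties get averaged ranks).
ranks: |4|->6, |5|->7, |7|->8, |8|->9, |1|->1.5, |1|->1.5, |2|->3, |3|->4.5, |3|->4.5
Step 3: Attach original signs; sum ranks with positive sign and with negative sign.
W+ = 6 + 7 + 8 + 1.5 + 3 + 4.5 = 30
W- = 9 + 1.5 + 4.5 = 15
(Check: W+ + W- = 45 should equal n(n+1)/2 = 45.)
Step 4: Test statistic W = min(W+, W-) = 15.
Step 5: Ties in |d|, so use the tie-corrected normal approximation.
        E[W] = n(n+1)/4 = 9*10/4 = 22.5.
        Tie groups: |d|=1 (t=2), |d|=3 (t=2); sum(t^3 - t) = 12.
        Var[W] = n(n+1)(2n+1)/24 - sum(t^3-t)/48 = 1710/24 - 12/48 = 71.
        z = (W - E[W]) / sqrt(Var[W]) = (15 - 22.5) / 8.4261 = -0.8901.
        Two-sided p = 2*Phi(z) = 0.373420.
Step 6: alpha = 0.1. fail to reject H0.

W+ = 30, W- = 15, W = min = 15, p = 0.373420, fail to reject H0.


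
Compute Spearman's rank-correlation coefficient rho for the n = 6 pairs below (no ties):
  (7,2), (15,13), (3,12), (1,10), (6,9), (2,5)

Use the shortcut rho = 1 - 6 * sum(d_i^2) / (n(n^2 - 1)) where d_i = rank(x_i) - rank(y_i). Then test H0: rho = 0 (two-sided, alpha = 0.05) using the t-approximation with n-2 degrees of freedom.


Step 1: Rank x and y separately (midranks; no ties here).
rank(x): 7->5, 15->6, 3->3, 1->1, 6->4, 2->2
rank(y): 2->1, 13->6, 12->5, 10->4, 9->3, 5->2
Step 2: d_i = R_x(i) - R_y(i); compute d_i^2.
  (5-1)^2=16, (6-6)^2=0, (3-5)^2=4, (1-4)^2=9, (4-3)^2=1, (2-2)^2=0
sum(d^2) = 30.
Step 3: rho = 1 - 6*30 / (6*(6^2 - 1)) = 1 - 180/210 = 0.142857.
Step 4: Under H0, t = rho * sqrt((n-2)/(1-rho^2)) = 0.2887 ~ t(4).
Step 5: Two-sided p-value from the t-distribution with 4 df = 0.787172.
Step 6: alpha = 0.05. fail to reject H0.

rho = 0.1429, p = 0.787172, fail to reject H0 at alpha = 0.05.


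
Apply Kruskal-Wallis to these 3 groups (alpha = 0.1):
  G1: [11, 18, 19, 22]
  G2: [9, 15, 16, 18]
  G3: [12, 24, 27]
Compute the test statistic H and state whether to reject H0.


Step 1: Combine all N = 11 observations and assign midranks.
sorted (value, group, rank): (9,G2,1), (11,G1,2), (12,G3,3), (15,G2,4), (16,G2,5), (18,G1,6.5), (18,G2,6.5), (19,G1,8), (22,G1,9), (24,G3,10), (27,G3,11)
Step 2: Sum ranks within each group.
R_1 = 25.5 (n_1 = 4)
R_2 = 16.5 (n_2 = 4)
R_3 = 24 (n_3 = 3)
Step 3: H = 12/(N(N+1)) * sum(R_i^2/n_i) - 3(N+1)
     = 12/(11*12) * (25.5^2/4 + 16.5^2/4 + 24^2/3) - 3*12
     = 0.090909 * 422.625 - 36
     = 2.420455.
Step 4: Ties present; correction factor C = 1 - 6/(11^3 - 11) = 0.995455. Corrected H = 2.420455 / 0.995455 = 2.431507.
Step 5: Under H0, H ~ chi^2(2); p-value = 0.296487.
Step 6: alpha = 0.1. fail to reject H0.

H = 2.4315, df = 2, p = 0.296487, fail to reject H0.


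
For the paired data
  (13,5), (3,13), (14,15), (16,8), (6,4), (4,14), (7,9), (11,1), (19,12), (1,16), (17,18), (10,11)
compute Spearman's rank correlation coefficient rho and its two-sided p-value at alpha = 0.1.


Step 1: Rank x and y separately (midranks; no ties here).
rank(x): 13->8, 3->2, 14->9, 16->10, 6->4, 4->3, 7->5, 11->7, 19->12, 1->1, 17->11, 10->6
rank(y): 5->3, 13->8, 15->10, 8->4, 4->2, 14->9, 9->5, 1->1, 12->7, 16->11, 18->12, 11->6
Step 2: d_i = R_x(i) - R_y(i); compute d_i^2.
  (8-3)^2=25, (2-8)^2=36, (9-10)^2=1, (10-4)^2=36, (4-2)^2=4, (3-9)^2=36, (5-5)^2=0, (7-1)^2=36, (12-7)^2=25, (1-11)^2=100, (11-12)^2=1, (6-6)^2=0
sum(d^2) = 300.
Step 3: rho = 1 - 6*300 / (12*(12^2 - 1)) = 1 - 1800/1716 = -0.048951.
Step 4: Under H0, t = rho * sqrt((n-2)/(1-rho^2)) = -0.1550 ~ t(10).
Step 5: Two-sided p-value from the t-distribution with 10 df = 0.879919.
Step 6: alpha = 0.1. fail to reject H0.

rho = -0.0490, p = 0.879919, fail to reject H0 at alpha = 0.1.


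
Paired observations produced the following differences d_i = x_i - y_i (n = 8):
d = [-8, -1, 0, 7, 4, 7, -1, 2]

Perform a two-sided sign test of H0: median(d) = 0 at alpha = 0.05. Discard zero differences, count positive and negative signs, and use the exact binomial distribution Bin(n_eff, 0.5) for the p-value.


Step 1: Discard zero differences. Original n = 8; n_eff = number of nonzero differences = 7.
Nonzero differences (with sign): -8, -1, +7, +4, +7, -1, +2
Step 2: Count signs: positive = 4, negative = 3.
Step 3: Under H0: P(positive) = 0.5, so the number of positives S ~ Bin(7, 0.5).
Step 4: Two-sided exact p-value = sum of Bin(7,0.5) probabilities at or below the observed probability = 1.000000.
Step 5: alpha = 0.05. fail to reject H0.

n_eff = 7, pos = 4, neg = 3, p = 1.000000, fail to reject H0.


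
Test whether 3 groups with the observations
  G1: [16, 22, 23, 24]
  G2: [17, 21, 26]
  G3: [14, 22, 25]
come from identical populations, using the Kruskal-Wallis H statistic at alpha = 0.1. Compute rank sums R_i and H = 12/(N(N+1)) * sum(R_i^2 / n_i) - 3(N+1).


Step 1: Combine all N = 10 observations and assign midranks.
sorted (value, group, rank): (14,G3,1), (16,G1,2), (17,G2,3), (21,G2,4), (22,G1,5.5), (22,G3,5.5), (23,G1,7), (24,G1,8), (25,G3,9), (26,G2,10)
Step 2: Sum ranks within each group.
R_1 = 22.5 (n_1 = 4)
R_2 = 17 (n_2 = 3)
R_3 = 15.5 (n_3 = 3)
Step 3: H = 12/(N(N+1)) * sum(R_i^2/n_i) - 3(N+1)
     = 12/(10*11) * (22.5^2/4 + 17^2/3 + 15.5^2/3) - 3*11
     = 0.109091 * 302.979 - 33
     = 0.052273.
Step 4: Ties present; correction factor C = 1 - 6/(10^3 - 10) = 0.993939. Corrected H = 0.052273 / 0.993939 = 0.052591.
Step 5: Under H0, H ~ chi^2(2); p-value = 0.974047.
Step 6: alpha = 0.1. fail to reject H0.

H = 0.0526, df = 2, p = 0.974047, fail to reject H0.


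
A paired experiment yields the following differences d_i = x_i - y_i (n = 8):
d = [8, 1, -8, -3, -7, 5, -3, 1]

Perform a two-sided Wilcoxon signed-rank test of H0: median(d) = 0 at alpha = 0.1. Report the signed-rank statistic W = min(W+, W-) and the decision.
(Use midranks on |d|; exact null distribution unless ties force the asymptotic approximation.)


Step 1: Drop any zero differences (none here) and take |d_i|.
|d| = [8, 1, 8, 3, 7, 5, 3, 1]
Step 2: Midrank |d_i| (ties get averaged ranks).
ranks: |8|->7.5, |1|->1.5, |8|->7.5, |3|->3.5, |7|->6, |5|->5, |3|->3.5, |1|->1.5
Step 3: Attach original signs; sum ranks with positive sign and with negative sign.
W+ = 7.5 + 1.5 + 5 + 1.5 = 15.5
W- = 7.5 + 3.5 + 6 + 3.5 = 20.5
(Check: W+ + W- = 36 should equal n(n+1)/2 = 36.)
Step 4: Test statistic W = min(W+, W-) = 15.5.
Step 5: Ties in |d|, so use the tie-corrected normal approximation.
        E[W] = n(n+1)/4 = 8*9/4 = 18.
        Tie groups: |d|=1 (t=2), |d|=3 (t=2), |d|=8 (t=2); sum(t^3 - t) = 18.
        Var[W] = n(n+1)(2n+1)/24 - sum(t^3-t)/48 = 1224/24 - 18/48 = 50.625.
        z = (W - E[W]) / sqrt(Var[W]) = (15.5 - 18) / 7.1151 = -0.3514.
        Two-sided p = 2*Phi(z) = 0.725315.
Step 6: alpha = 0.1. fail to reject H0.

W+ = 15.5, W- = 20.5, W = min = 15.5, p = 0.725315, fail to reject H0.
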